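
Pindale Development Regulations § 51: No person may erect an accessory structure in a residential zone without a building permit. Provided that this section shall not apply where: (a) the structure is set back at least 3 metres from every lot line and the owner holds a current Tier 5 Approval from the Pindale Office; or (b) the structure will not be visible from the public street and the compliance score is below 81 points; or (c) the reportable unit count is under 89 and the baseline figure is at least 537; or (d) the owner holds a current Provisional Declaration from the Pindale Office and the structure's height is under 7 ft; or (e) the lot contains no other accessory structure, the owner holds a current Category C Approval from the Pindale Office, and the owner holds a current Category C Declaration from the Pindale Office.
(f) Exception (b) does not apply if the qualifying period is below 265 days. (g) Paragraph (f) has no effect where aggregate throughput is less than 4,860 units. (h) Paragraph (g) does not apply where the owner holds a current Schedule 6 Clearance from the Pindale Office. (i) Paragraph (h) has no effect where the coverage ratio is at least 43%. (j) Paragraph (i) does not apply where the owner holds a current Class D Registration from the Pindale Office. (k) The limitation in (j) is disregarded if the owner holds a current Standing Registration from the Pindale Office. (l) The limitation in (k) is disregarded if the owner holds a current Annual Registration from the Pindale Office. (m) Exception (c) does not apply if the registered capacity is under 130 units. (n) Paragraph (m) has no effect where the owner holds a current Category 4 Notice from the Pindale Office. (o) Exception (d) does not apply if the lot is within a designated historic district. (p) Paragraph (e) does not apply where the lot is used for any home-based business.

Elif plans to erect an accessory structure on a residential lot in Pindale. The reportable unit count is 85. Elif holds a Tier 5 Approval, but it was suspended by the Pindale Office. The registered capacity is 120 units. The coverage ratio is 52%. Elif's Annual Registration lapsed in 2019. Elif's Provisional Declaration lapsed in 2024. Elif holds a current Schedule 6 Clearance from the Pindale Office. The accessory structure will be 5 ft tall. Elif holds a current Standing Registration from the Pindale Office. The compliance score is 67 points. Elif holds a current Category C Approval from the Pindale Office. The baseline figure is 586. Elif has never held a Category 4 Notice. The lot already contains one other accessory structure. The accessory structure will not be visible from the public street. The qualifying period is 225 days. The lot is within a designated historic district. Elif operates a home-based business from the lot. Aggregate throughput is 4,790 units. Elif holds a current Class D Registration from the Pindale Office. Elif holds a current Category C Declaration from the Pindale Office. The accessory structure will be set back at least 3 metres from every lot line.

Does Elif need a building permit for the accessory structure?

Exception (a) does not apply: no current Tier 5 Approval is held.
Exception (b): the structure will not be visible from the street; the compliance score is 67 points, below the 81 points limit — every condition holds. Under paragraphs (f)–(l): (f) would limit (b) — the qualifying period is 225 days, below the 265 days limit — but (g) sets (f) aside: (g) operates against (f): aggregate throughput is 4,790 units, less than the 4,860 units limit. (h) is triggered (a current Schedule 6 Clearance is held), but is displaced by (i): (i) operates against (h): the coverage ratio is 52%, meeting the 43% threshold. (j) would limit (i) — a current Class D Registration is held — but (k) sets (j) aside: (k) operates against (j): a current Standing Registration is held. (l) is inapplicable (the Annual Registration is not current), so (k) stands. (b) remains available.
All of (c)'s requirements are met (the reportable unit count is 85, under the 89 limit; the baseline figure is 586, meeting the 537 threshold). However, paragraphs (m)–(n) must be considered: (m) applies — the registered capacity is 120 units, under the 130 units limit. (n) is not engaged (there is no Category 4 Notice in force), so (m) stands. So (c) is unavailable.
Exception (d) does not apply: the Provisional Declaration is not current.
Exception (e) requires that the lot contains no other accessory structure; but the lot already has another accessory structure, so (e) is unavailable.

No — exception (b) applies; Elif does not need a building permit.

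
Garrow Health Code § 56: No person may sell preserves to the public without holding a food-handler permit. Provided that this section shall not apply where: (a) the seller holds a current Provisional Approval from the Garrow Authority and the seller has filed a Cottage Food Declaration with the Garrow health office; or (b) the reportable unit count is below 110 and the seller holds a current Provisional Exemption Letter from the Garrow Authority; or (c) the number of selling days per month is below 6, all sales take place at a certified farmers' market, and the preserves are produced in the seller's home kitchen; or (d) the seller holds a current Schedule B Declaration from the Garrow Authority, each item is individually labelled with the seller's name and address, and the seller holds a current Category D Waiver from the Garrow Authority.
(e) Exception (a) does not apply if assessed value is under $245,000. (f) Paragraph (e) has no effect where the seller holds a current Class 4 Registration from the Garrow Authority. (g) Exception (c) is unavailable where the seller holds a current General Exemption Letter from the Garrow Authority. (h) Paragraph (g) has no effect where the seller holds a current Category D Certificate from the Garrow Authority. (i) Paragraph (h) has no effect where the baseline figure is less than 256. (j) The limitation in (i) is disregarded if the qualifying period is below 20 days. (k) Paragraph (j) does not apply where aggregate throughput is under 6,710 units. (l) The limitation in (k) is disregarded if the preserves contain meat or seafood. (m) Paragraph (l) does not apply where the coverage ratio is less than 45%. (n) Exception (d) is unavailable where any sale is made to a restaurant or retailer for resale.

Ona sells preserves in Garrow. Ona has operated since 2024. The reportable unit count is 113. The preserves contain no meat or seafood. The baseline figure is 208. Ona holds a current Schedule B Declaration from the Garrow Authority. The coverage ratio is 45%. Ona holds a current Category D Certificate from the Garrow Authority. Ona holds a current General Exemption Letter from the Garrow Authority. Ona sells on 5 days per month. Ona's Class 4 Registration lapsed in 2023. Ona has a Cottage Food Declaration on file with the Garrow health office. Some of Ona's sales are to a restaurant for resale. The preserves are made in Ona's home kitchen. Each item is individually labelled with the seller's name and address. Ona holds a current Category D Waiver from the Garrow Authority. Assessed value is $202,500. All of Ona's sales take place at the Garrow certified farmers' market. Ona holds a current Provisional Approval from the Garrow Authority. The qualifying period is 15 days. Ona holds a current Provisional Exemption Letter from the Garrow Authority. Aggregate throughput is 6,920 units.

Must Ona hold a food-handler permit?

All of (a)'s requirements are met (a current Provisional Approval is held; a Cottage Food Declaration is on file). Turning to paragraphs (e)–(f): (e) operates — assessed value is $202,500, under the $245,000 limit. (f), which would lift (e), is inapplicable — no current Class 4 Registration is held. Exception (a) does not apply.
Exception (b) requires that the reportable unit count is below 110; but the reportable unit count is 113, not below 110, so (b) is unavailable.
Exception (c) is satisfied on its face — the number of selling days per month is 5, below the 6 limit; all sales are at a certified farmers' market; the preserves are home-kitchen produced. Considering the limiting provisions: (g) would limit (c) — a current General Exemption Letter is held — but (h) sets (g) aside: (h) operates against (g): a current Category D Certificate is held. (i) applies (the baseline figure is 208, less than the 256 limit), but is displaced by (j): (j) applies — the qualifying period is 15 days, below the 20 days limit. (k), which would lift (j), is not engaged — aggregate throughput is 6,920 units, not under 6,710 units. So (c) applies.
Exception (d) is satisfied on its face — a current Schedule B Declaration is held; items are individually labelled; a current Category D Waiver is held. Turning to paragraph (n): (n) is triggered — some sales are to a restaurant for resale. (d) is therefore removed.

No — exception (c) applies; Ona is not required to hold a food-handler permit.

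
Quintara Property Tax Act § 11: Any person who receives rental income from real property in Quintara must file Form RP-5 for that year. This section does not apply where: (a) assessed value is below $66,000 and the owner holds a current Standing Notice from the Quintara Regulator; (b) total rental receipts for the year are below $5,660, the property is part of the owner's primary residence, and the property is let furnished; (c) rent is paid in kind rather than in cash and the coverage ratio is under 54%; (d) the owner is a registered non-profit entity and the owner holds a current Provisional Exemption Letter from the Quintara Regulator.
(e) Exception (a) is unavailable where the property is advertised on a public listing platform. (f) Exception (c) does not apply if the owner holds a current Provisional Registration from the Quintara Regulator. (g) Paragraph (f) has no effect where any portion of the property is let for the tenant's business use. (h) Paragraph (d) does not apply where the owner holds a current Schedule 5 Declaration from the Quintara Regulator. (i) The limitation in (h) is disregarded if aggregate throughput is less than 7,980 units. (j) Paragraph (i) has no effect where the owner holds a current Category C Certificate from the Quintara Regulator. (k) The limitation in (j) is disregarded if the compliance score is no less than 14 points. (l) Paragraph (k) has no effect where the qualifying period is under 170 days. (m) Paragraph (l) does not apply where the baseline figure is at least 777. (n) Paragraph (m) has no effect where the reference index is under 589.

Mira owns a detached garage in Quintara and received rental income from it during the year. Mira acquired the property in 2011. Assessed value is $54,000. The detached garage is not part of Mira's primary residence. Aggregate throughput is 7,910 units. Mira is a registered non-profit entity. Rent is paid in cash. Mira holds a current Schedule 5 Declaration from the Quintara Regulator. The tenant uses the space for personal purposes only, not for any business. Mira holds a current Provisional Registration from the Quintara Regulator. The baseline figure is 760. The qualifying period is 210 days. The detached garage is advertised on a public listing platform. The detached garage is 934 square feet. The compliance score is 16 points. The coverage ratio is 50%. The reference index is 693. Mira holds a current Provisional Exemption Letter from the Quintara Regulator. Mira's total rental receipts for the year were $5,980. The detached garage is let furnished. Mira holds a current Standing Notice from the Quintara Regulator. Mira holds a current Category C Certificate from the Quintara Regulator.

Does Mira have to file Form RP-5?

No — exception (d) applies; Mira is not required to file Form RP-5.

Exception (a): assessed value is $54,000, below the $66,000 limit; a current Standing Notice is held — every condition holds. However, paragraph (e) must be considered: (e) operates against (a): the property is publicly advertised. Exception (a) does not apply.
Exception (b) fails — total rental receipts for the year are $5,980, not below $5,660.
Exception (c) requires that rent is paid in kind rather than in cash; but rent is paid in cash, so (c) is unavailable.
All of (d)'s requirements are met (Mira is a registered non-profit; a current Provisional Exemption Letter is held). As to paragraphs (h)–(n): (h) would limit (d) — a current Schedule 5 Declaration is held — but (i) sets (h) aside: (i) operates — aggregate throughput is 7,910 units, less than the 7,980 units limit. (j) applies (a current Category C Certificate is held), but is overridden by (k): (k) operates against (j): the compliance score is 16 points, meeting the 14 points threshold. (l) is not triggered (the qualifying period is 210 days, not under 170 days), so (k) stands. Exception (d) stands.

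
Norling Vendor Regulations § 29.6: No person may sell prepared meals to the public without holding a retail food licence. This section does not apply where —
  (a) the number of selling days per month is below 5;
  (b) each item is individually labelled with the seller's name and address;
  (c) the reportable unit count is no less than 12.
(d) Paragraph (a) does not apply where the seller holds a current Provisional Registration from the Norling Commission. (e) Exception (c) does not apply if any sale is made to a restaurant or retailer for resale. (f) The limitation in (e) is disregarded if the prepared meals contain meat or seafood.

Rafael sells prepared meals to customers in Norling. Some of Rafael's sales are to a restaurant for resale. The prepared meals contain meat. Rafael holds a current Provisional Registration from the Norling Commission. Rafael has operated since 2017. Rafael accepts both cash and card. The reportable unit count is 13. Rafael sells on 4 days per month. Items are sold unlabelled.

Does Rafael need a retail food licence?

Exception (a)'s conditions are all satisfied: the number of selling days per month is 4, below the 5 limit. But: (d) is triggered — a current Provisional Registration is held. Exception (a) does not apply.
Exception (b) does not apply: items are sold unlabelled.
Exception (c) is satisfied on its face — the reportable unit count is 13, meeting the 12 threshold. Considering the limiting provisions: (e) would limit (c) — some sales are to a restaurant for resale — but (f) sets (e) aside: (f) operates against (e): the prepared meals contain meat. (c) remains available.

No — exception (c) applies; Rafael is not required to hold a retail food licence.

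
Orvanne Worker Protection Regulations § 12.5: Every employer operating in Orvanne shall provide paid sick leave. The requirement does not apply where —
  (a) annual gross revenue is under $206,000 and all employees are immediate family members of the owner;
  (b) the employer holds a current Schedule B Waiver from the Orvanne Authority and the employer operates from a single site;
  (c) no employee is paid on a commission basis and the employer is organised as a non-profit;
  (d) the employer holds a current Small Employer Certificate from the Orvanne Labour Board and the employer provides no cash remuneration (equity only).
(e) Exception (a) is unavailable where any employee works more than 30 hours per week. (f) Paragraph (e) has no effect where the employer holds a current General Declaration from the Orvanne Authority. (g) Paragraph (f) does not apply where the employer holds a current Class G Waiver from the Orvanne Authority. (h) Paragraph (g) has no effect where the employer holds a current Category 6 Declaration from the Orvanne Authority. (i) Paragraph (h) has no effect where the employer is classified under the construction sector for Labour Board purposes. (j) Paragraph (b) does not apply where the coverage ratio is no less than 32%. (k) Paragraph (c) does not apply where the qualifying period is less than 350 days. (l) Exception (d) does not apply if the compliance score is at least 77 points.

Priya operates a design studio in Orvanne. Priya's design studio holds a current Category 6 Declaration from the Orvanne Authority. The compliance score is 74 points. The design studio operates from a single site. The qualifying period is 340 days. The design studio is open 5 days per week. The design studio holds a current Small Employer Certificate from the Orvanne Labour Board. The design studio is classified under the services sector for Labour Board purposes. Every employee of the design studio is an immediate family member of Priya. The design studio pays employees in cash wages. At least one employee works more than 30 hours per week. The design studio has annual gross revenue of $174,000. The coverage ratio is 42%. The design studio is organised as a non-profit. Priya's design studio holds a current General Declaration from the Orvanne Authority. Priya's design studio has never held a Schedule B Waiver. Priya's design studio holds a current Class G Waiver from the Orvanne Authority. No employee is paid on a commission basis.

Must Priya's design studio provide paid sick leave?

No — exception (a) applies; Priya's design studio is not required to provide paid sick leave.

All of (a)'s requirements are met (annual gross revenue is $174,000, under the $206,000 limit; every employee is an immediate family member). Applying paragraphs (e)–(i): (e) would limit (a) — at least one employee exceeds 30 hours/week — but (f) sets (e) aside: (f) operates — a current General Declaration is held. (g) is engaged (a current Class G Waiver is held), but is itself disapplied by (h): (h) operates — a current Category 6 Declaration is held. (i), which would lift (h), does not operate here — the design studio is classified under the services sector. Exception (a) stands.
Exception (b) does not apply: there is no Schedule B Waiver in force.
Exception (c)'s conditions are all satisfied: no employee is paid on commission; the employer is a non-profit. But: (k) operates against (c): the qualifying period is 340 days, less than the 350 days limit. So (c) is unavailable.
Exception (d) requires that the employer provides no cash remuneration (equity only); but employees are paid cash wages, so (d) is unavailable.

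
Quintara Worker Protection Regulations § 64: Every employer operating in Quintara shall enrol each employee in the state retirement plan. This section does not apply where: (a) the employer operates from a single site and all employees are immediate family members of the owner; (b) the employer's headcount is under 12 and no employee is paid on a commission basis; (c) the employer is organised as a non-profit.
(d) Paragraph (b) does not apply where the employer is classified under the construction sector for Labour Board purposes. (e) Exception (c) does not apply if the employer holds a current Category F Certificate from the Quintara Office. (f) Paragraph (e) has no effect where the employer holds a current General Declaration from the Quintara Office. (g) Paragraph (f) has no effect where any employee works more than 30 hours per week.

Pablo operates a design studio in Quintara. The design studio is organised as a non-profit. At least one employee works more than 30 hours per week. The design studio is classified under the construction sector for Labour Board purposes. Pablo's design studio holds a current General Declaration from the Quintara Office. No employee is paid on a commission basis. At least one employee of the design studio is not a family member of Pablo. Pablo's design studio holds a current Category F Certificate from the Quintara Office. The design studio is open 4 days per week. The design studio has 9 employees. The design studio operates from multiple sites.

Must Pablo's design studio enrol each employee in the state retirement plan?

Yes — Pablo's design studio must enrol each employee in the state retirement plan.

Exception (a) does not apply: the employer operates from multiple sites.
Exception (b): the employer's headcount is 9, under the 12 limit; no employee is paid on commission — every condition holds. But: (d) operates against (b): the design studio is classified under the construction sector. Exception (b) does not apply.
Exception (c): the employer is a non-profit — every condition holds. But applying paragraphs (e)–(g): (e) operates against (c): a current Category F Certificate is held. (f) would limit (e) — a current General Declaration is held — but (g) sets (f) aside: (g) operates against (f): at least one employee exceeds 30 hours/week. So (c) is unavailable.
None of the exceptions is available; § 64 applies in full.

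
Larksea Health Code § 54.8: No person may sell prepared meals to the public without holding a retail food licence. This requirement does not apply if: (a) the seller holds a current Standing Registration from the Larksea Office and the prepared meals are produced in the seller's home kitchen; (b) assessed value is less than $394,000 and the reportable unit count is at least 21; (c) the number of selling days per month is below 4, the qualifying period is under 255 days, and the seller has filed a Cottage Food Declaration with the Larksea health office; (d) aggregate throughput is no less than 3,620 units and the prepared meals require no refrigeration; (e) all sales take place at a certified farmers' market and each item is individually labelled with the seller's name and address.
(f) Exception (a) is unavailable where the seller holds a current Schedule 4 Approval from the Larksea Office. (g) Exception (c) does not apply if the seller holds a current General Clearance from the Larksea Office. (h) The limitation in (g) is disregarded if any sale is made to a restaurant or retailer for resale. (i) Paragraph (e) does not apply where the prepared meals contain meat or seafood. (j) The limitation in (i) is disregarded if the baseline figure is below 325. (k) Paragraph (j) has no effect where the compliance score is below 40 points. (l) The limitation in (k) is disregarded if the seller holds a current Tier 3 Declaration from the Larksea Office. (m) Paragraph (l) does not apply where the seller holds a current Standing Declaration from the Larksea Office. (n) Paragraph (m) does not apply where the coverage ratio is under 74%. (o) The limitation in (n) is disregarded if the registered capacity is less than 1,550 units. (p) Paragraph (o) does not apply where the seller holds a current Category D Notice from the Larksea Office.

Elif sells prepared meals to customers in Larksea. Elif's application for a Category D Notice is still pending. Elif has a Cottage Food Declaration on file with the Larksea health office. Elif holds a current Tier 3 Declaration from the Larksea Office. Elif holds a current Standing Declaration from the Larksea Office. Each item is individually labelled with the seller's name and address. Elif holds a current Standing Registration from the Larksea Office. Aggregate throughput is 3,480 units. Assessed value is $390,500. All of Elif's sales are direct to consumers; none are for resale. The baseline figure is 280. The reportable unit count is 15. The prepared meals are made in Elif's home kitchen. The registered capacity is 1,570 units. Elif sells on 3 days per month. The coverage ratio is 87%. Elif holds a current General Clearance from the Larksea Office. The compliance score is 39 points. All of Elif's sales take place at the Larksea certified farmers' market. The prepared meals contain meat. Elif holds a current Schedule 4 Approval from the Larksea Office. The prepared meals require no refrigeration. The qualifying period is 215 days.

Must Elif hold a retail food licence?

Exception (a) is satisfied on its face — a current Standing Registration is held; the prepared meals are home-kitchen produced. Turning to paragraph (f): (f) operates against (a): a current Schedule 4 Approval is held. So (a) is unavailable.
Exception (b) requires that the reportable unit count is at least 21; but the reportable unit count is 15, short of 21, so (b) is unavailable.
Exception (c) is satisfied on its face — the number of selling days per month is 3, below the 4 limit; the qualifying period is 215 days, under the 255 days limit; a Cottage Food Declaration is on file. But: (g) operates — a current General Clearance is held. (h) is not triggered (no sales are for resale), so (g) stands. (c) is therefore removed.
Exception (d) does not apply: aggregate throughput is 3,480 units, short of 3,620 units.
Exception (e)'s conditions are all satisfied: all sales are at a certified farmers' market; items are individually labelled. However, paragraphs (i)–(p) must be considered: (i) operates against (e): the prepared meals contain meat. (j) applies (the baseline figure is 280, below the 325 limit), but is overridden by (k): (k) operates against (j): the compliance score is 39 points, below the 40 points limit. (l) is engaged (a current Tier 3 Declaration is held), but is itself disapplied by (m): (m) applies — a current Standing Declaration is held. (n) does not operate here (the coverage ratio is 87%, not under 74%), so (m) stands. Exception (e) does not apply.
No exception applies. The general rule governs.

Yes — Elif must hold a retail food licence.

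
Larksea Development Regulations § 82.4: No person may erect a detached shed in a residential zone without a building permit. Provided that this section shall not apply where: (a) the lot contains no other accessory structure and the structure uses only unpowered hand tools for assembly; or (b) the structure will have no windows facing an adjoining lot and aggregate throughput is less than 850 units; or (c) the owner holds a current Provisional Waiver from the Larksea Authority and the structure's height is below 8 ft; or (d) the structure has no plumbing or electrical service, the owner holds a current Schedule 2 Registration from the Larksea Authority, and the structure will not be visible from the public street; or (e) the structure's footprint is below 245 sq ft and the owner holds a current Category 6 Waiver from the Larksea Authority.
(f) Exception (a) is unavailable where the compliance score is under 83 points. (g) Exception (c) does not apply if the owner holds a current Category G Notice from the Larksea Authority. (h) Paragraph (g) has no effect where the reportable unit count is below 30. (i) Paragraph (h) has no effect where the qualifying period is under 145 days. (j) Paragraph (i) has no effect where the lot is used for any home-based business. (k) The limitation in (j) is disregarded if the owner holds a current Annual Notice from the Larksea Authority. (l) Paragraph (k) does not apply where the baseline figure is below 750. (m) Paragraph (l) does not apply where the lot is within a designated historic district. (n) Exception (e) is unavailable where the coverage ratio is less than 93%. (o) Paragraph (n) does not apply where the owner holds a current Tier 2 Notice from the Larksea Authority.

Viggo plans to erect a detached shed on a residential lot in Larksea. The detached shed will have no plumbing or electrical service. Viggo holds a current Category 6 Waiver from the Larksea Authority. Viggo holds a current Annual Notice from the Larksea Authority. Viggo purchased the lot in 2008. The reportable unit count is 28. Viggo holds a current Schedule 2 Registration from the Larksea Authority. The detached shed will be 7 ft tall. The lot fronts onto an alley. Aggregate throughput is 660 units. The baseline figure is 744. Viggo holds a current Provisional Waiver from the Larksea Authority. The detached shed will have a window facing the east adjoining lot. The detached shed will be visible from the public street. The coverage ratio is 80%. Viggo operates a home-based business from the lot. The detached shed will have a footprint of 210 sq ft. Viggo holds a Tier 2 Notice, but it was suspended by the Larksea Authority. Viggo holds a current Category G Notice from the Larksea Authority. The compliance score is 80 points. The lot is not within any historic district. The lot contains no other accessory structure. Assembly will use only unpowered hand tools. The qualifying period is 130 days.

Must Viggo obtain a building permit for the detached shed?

No — exception (c) applies; Viggo does not need a building permit.

Exception (a) is satisfied on its face — the lot has no other accessory structure; assembly uses only hand tools. But: (f) operates against (a): the compliance score is 80 points, under the 83 points limit. So (a) is unavailable.
Exception (b) requires that the structure will have no windows facing an adjoining lot; but a window faces an adjoining lot, so (b) is unavailable.
Exception (c)'s conditions are all satisfied: a current Provisional Waiver is held; the structure's height is 7 ft, below the 8 ft limit. Considering the limiting provisions: (g) would limit (c) — a current Category G Notice is held — but (h) sets (g) aside: (h) operates against (g): the reportable unit count is 28, below the 30 limit. (i) is triggered (the qualifying period is 130 days, under the 145 days limit), but is overridden by (j): (j) operates against (i): a home-based business operates on the lot. (k) is engaged (a current Annual Notice is held), but is displaced by (l): (l) operates against (k): the baseline figure is 744, below the 750 limit. (m), which would lift (l), is inapplicable — the lot is not in a historic district. Exception (c) stands.
Exception (d) fails — the structure will be visible from the street.
Exception (e) is satisfied on its face — the structure's footprint is 210 sq ft, below the 245 sq ft limit; a current Category 6 Waiver is held. But: (n) is triggered — the coverage ratio is 80%, less than the 93% limit. (o), which would lift (n), does not operate here — there is no Tier 2 Notice in force. So (e) is unavailable.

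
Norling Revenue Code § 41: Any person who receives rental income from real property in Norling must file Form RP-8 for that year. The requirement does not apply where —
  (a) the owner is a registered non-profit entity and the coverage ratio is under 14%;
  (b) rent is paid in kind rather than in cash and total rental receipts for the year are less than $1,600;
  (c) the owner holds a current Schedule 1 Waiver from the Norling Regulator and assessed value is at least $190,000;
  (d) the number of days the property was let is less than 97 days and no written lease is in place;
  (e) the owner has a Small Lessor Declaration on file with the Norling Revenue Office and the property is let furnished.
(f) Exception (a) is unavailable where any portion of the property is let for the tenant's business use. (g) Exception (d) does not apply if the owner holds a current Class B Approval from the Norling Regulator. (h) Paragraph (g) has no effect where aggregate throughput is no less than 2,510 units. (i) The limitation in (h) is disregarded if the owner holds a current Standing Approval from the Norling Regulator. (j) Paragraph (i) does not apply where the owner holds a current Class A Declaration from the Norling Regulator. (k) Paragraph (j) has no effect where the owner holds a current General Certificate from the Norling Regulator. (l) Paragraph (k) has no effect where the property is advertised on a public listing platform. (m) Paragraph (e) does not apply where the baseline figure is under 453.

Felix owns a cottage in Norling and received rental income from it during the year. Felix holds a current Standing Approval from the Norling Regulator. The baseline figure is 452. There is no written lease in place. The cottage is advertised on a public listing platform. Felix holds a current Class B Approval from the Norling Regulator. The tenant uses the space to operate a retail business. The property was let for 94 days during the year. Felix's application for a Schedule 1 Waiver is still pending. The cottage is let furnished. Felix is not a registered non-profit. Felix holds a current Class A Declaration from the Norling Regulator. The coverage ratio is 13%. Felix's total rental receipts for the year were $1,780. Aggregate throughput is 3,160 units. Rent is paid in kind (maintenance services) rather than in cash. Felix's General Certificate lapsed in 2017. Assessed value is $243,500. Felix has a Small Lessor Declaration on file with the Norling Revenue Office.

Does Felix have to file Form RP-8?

Exception (a) does not apply: Felix is not a registered non-profit.
Exception (b) does not apply: total rental receipts for the year are $1,780, not less than $1,600.
Exception (c) requires that the owner holds a current Schedule 1 Waiver from the Norling Regulator; but there is no Schedule 1 Waiver in force, so (c) is unavailable.
Exception (d) is satisfied on its face — the number of days the property was let is 94 days, less than the 97 days limit; there is no written lease. Applying paragraphs (g)–(l): (g) would limit (d) — a current Class B Approval is held — but (h) sets (g) aside: (h) operates against (g): aggregate throughput is 3,160 units, meeting the 2,510 units threshold. (i) would limit (h) — a current Standing Approval is held — but (j) sets (i) aside: (j) operates against (i): a current Class A Declaration is held. (k), which would lift (j), is inapplicable — the General Certificate is not current. So (d) applies.
All of (e)'s requirements are met (a Small Lessor Declaration is on file; the property is let furnished). Turning to paragraph (m): (m) operates against (e): the baseline figure is 452, under the 453 limit. So (e) is unavailable.

No — exception (d) applies; Felix is not required to file Form RP-8.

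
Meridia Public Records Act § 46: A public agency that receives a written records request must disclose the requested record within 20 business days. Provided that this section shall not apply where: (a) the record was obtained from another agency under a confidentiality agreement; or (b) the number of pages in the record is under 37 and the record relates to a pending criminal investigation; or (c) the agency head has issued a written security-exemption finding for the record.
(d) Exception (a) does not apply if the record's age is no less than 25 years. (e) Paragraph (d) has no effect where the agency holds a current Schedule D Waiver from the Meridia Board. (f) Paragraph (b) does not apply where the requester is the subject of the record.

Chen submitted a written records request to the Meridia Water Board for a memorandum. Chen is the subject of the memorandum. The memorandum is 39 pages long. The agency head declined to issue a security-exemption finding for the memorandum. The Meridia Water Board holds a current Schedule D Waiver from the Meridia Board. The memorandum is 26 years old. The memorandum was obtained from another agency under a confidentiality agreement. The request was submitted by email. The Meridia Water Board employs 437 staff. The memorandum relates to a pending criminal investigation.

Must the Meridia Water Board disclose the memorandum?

No — exception (a) applies; the Meridia Water Board is not required to disclose the memorandum.

Exception (a) is satisfied on its face — the memorandum was obtained under a confidentiality agreement. Applying paragraphs (d)–(e): (d) operates (the record's age is 26 years, meeting the 25 years threshold), but is displaced by (e): (e) is engaged — a current Schedule D Waiver is held. Exception (a) stands.
Exception (b) requires that the number of pages in the record is under 37; but the number of pages in the record is 39, not under 37, so (b) is unavailable.
Exception (c) does not apply: the agency head declined to issue a security-exemption finding.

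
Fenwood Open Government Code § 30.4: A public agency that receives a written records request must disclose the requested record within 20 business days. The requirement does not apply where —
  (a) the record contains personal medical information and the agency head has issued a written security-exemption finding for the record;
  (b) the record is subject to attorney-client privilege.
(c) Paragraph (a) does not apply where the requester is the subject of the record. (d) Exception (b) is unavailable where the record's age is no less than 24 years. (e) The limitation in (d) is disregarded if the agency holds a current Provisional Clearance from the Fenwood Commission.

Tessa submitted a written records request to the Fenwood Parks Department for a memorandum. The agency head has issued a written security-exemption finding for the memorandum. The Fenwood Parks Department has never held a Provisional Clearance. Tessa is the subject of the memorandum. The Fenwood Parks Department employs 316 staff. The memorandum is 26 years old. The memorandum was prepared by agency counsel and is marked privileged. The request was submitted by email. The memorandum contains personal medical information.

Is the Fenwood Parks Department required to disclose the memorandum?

Yes — the Fenwood Parks Department must disclose the memorandum.

Exception (a) is satisfied on its face — the memorandum contains personal medical information; a written security-exemption finding has been issued. Turning to paragraph (c): (c) is triggered — Tessa is the subject of the memorandum. (a) is therefore removed.
Exception (b) is satisfied on its face — the memorandum is privileged. But: (d) applies — the record's age is 26 years, meeting the 24 years threshold. (e) is inapplicable (no current Provisional Clearance is held), so (d) stands. So (b) is unavailable.
None of the exceptions is available; § 30.4 applies in full.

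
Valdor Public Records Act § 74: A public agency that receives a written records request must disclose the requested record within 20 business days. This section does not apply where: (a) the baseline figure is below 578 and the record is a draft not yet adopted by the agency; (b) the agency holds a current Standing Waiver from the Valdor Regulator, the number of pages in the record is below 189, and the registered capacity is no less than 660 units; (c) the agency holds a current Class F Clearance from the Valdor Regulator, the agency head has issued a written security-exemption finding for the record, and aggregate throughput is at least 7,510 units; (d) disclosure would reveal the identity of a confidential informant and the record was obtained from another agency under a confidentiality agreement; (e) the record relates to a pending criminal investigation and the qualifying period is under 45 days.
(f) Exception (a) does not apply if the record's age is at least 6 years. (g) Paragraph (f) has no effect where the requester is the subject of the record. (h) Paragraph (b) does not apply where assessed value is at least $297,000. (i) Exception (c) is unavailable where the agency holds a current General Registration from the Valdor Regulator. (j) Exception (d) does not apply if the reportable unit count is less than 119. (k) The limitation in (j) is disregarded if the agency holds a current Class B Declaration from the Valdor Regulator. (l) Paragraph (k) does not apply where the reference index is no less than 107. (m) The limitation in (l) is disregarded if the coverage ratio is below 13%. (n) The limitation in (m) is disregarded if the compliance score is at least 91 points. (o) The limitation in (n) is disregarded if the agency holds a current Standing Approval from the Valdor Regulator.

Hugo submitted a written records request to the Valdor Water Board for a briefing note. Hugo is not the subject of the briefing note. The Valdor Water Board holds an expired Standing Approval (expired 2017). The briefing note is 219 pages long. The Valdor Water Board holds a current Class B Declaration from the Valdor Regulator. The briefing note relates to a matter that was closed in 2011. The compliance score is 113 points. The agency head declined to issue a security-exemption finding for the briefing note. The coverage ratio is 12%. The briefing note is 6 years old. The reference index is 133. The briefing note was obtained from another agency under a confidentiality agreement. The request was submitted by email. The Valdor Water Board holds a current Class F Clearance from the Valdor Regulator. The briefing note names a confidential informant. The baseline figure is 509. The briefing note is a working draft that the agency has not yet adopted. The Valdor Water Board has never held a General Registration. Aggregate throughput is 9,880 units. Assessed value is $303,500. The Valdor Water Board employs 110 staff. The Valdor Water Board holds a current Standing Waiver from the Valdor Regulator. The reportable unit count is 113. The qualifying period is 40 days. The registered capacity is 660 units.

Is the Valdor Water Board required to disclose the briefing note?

Yes — the Valdor Water Board must disclose the briefing note.

All of (a)'s requirements are met (the baseline figure is 509, below the 578 limit; the briefing note is an unadopted draft). Turning to paragraphs (f)–(g): (f) is engaged — the record's age is 6 years, meeting the 6 years threshold. (g) is not engaged (Hugo is not the subject of the briefing note), so (f) stands. (a) is therefore removed.
Exception (b) fails — the number of pages in the record is 219, not below 189.
Exception (c) fails — the agency head declined to issue a security-exemption finding.
Exception (d) is satisfied on its face — the briefing note names a confidential informant; the briefing note was obtained under a confidentiality agreement. But applying paragraphs (j)–(o): (j) is engaged — the reportable unit count is 113, less than the 119 limit. (k) would limit (j) — a current Class B Declaration is held — but (l) sets (k) aside: (l) operates — the reference index is 133, meeting the 107 threshold. (m) is engaged (the coverage ratio is 12%, below the 13% limit), but is set aside by (n): (n) operates against (m): the compliance score is 113 points, meeting the 91 points threshold. (o) is not engaged (there is no Standing Approval in force), so (n) stands. Exception (d) does not apply.
Exception (e) does not apply: the briefing note relates to a closed matter.
No exception is made out. the Valdor Water Board falls within the general rule.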